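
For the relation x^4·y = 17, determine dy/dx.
Differentiate the relation implicitly: treat y = y(x) and apply the chain rule, so every y-derivative picks up a y' = dy/dx factor.

With everything moved to the left-hand side, differentiate term by term:
  d/dx[x^4y] = x^4·y' + 4x^3y
  d/dx[-17] = 0

Separating the contributions that come from x directly and those that come through y:
  without y':      4x^3y
  multiplying y':  x^4

so (4x^3y) + (x^4)·y' = 0, and therefore
  dy/dx = -(4x^3y)/(x^4) = -4y/x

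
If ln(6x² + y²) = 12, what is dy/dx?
Differentiate both sides with respect to x, treating y as y(x). By the chain rule, any term containing y contributes a factor of y' = dy/dx when we differentiate it.

Move every term to one side and write the relation as F(x, y) = 0. Term by term,
  d/dx[ln(6x^2 + y^2)] = (12x + 2y·y')/(6x^2 + y^2)
  d/dx[-12] = 0

The pieces without y' make up ∂F/∂x and the coefficient of y' is ∂F/∂y:
  ∂F/∂x = 12x/(6x^2 + y^2),
  ∂F/∂y = 2y/(6x^2 + y^2).

Since d/dx[F] = ∂F/∂x + (∂F/∂y)·y' = 0, solve for y':
  (∂F/∂y)·y' = -∂F/∂x
  dy/dx = -(∂F/∂x)/(∂F/∂y) = -(12x/(6x^2 + y^2))/(2y/(6x^2 + y^2)) = -6x/y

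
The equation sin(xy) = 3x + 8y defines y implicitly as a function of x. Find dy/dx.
Differentiate the relation implicitly: treat y = y(x) and apply the chain rule, so every y-derivative picks up a y' = dy/dx factor.

With everything moved to the left-hand side, differentiate term by term:
  d/dx[-3x] = -3
  d/dx[-8y] = -8·y'
  d/dx[sin(xy)] = (x·y' + y)·cos(xy)

Separating the contributions that come from x directly and those that come through y:
  without y':      y·cos(xy) - 3
  multiplying y':  x·cos(xy) - 8

so (y·cos(xy) - 3) + (x·cos(xy) - 8)·y' = 0, and therefore
  dy/dx = -(y·cos(xy) - 3)/(x·cos(xy) - 8) = (-y·cos(xy) + 3)/(x·cos(xy) - 8)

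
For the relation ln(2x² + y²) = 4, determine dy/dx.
Differentiate both sides with respect to x, treating y as y(x). By the chain rule, any term containing y contributes a factor of y' = dy/dx when we differentiate it.

Move every term to one side and write the relation as F(x, y) = 0. Term by term,
  d/dx[ln(2x^2 + y^2)] = (4x + 2y·y')/(2x^2 + y^2)
  d/dx[-4] = 0

The pieces without y' make up ∂F/∂x and the coefficient of y' is ∂F/∂y:
  ∂F/∂x = 4x/(2x^2 + y^2),
  ∂F/∂y = 2y/(2x^2 + y^2).

Since d/dx[F] = ∂F/∂x + (∂F/∂y)·y' = 0, solve for y':
  (∂F/∂y)·y' = -∂F/∂x
  dy/dx = -(∂F/∂x)/(∂F/∂y) = -(4x/(2x^2 + y^2))/(2y/(2x^2 + y^2)) = -2x/y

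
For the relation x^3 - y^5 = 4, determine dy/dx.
Differentiate the relation implicitly: treat y = y(x) and apply the chain rule, so every y-derivative picks up a y' = dy/dx factor.

With everything moved to the left-hand side, differentiate term by term:
  d/dx[x^3] = 3x^2
  d/dx[-y^5] = -5y^4·y'
  d/dx[-4] = 0

Separating the contributions that come from x directly and those that come through y:
  without y':      3x^2
  multiplying y':  -5y^4

so (3x^2) + (-5y^4)·y' = 0, and therefore
  dy/dx = -(3x^2)/(-5y^4) = 3x^2/(5y^4)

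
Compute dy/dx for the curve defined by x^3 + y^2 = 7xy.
Apply d/dx to both sides, remembering that y depends on x. Each occurrence of y therefore brings in a y' = dy/dx via the chain rule.

With F(x, y) equal to the left-hand side minus the right, differentiate F term by term:
  d/dx[x^3] = 3x^2
  d/dx[-7xy] = -7x·y' - 7y
  d/dx[y^2] = 2y·y'
Adding these up, d/dx[F] = 0 becomes
  (3x^2 - 7y) + (-7x + 2y)·y' = 0,
so isolating y',
  dy/dx = -(3x^2 - 7y)/(-7x + 2y) = (3x^2 - 7y)/(7x - 2y)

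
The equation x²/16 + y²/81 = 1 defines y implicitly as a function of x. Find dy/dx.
Take d/dx of both sides. Since y is implicitly a function of x, the chain rule attaches a y' = dy/dx factor whenever we differentiate through y.

Set F(x, y) = (left side) − (right side), so the curve is F = 0. Differentiating each term of F:
  d/dx[x^2/16] = x/8
  d/dx[y^2/81] = 2y·y'/81
  d/dx[-1] = 0

Collecting, the y'-free part is the partial derivative in x and the y' coefficient is the partial derivative in y:
  ∂F/∂x = x/8
  ∂F/∂y = 2y/81

so d/dx[F(x, y(x))] = ∂F/∂x + (∂F/∂y)·y' = 0. Rearranging,
  dy/dx = -(∂F/∂x)/(∂F/∂y) = -(x/8)/(2y/81) = -81x/(16y)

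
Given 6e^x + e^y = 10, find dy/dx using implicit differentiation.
Differentiate the relation implicitly: treat y = y(x) and apply the chain rule, so every y-derivative picks up a y' = dy/dx factor.

With everything moved to the left-hand side, differentiate term by term:
  d/dx[6e^(x)] = 6e^(x)
  d/dx[e^(y)] = y'·e^(y)
  d/dx[-10] = 0

Separating the contributions that come from x directly and those that come through y:
  without y':      6e^(x)
  multiplying y':  e^(y)

so (6e^(x)) + (e^(y))·y' = 0, and therefore
  dy/dx = -(6e^(x))/(e^(y)) = -6e^(x - y)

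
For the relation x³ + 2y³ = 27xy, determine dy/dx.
Take d/dx of both sides. Since y is implicitly a function of x, the chain rule attaches a y' = dy/dx factor whenever we differentiate through y.

Set F(x, y) = (left side) − (right side), so the curve is F = 0. Differentiating each term of F:
  d/dx[x^3] = 3x^2
  d/dx[-27xy] = -27x·y' - 27y
  d/dx[2y^3] = 6y^2·y'

Collecting, the y'-free part is the partial derivative in x and the y' coefficient is the partial derivative in y:
  ∂F/∂x = 3x^2 - 27y
  ∂F/∂y = -27x + 6y^2

so d/dx[F(x, y(x))] = ∂F/∂x + (∂F/∂y)·y' = 0. Rearranging,
  dy/dx = -(∂F/∂x)/(∂F/∂y) = -(3x^2 - 27y)/(-27x + 6y^2) = (x^2 - 9y)/(9x - 2y^2)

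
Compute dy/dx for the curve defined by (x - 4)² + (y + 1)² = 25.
Apply d/dx to both sides, remembering that y depends on x. Each occurrence of y therefore brings in a y' = dy/dx via the chain rule.

With F(x, y) equal to the left-hand side minus the right, differentiate F term by term:
  d/dx[(x - 4)^2] = 2x - 8
  d/dx[(y + 1)^2] = 2·y'(y + 1)
  d/dx[-25] = 0
Adding these up, d/dx[F] = 0 becomes
  (2x - 8) + (2y + 2)·y' = 0,
so isolating y',
  dy/dx = -(2x - 8)/(2y + 2) = (4 - x)/(y + 1)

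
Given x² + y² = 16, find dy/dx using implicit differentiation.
Take d/dx of both sides. Since y is implicitly a function of x, the chain rule attaches a y' = dy/dx factor whenever we differentiate through y.

Set F(x, y) = (left side) − (right side), so the curve is F = 0. Differentiating each term of F:
  d/dx[x^2] = 2x
  d/dx[y^2] = 2y·y'
  d/dx[-16] = 0

Collecting, the y'-free part is the partial derivative in x and the y' coefficient is the partial derivative in y:
  ∂F/∂x = 2x
  ∂F/∂y = 2y

so d/dx[F(x, y(x))] = ∂F/∂x + (∂F/∂y)·y' = 0. Rearranging,
  dy/dx = -(∂F/∂x)/(∂F/∂y) = -(2x)/(2y) = -x/y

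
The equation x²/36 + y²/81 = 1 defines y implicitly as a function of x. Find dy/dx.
Apply d/dx to both sides, remembering that y depends on x. Each occurrence of y therefore brings in a y' = dy/dx via the chain rule.

With F(x, y) equal to the left-hand side minus the right, differentiate F term by term:
  d/dx[x^2/36] = x/18
  d/dx[y^2/81] = 2y·y'/81
  d/dx[-1] = 0
Adding these up, d/dx[F] = 0 becomes
  (x/18) + (2y/81)·y' = 0,
so isolating y',
  dy/dx = -(x/18)/(2y/81) = -9x/(4y)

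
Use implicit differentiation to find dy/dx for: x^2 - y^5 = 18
Apply d/dx to both sides, remembering that y depends on x. Each occurrence of y therefore brings in a y' = dy/dx via the chain rule.

With F(x, y) equal to the left-hand side minus the right, differentiate F term by term:
  d/dx[x^2] = 2x
  d/dx[-y^5] = -5y^4·y'
  d/dx[-18] = 0
Adding these up, d/dx[F] = 0 becomes
  (2x) + (-5y^4)·y' = 0,
so isolating y',
  dy/dx = -(2x)/(-5y^4) = 2x/(5y^4)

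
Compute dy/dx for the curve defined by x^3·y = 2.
Differentiate both sides with respect to x, treating y as y(x). By the chain rule, any term containing y contributes a factor of y' = dy/dx when we differentiate it.

Move every term to one side and write the relation as F(x, y) = 0. Term by term,
  d/dx[x^3y] = x^3·y' + 3x^2y
  d/dx[-2] = 0

The pieces without y' make up ∂F/∂x and the coefficient of y' is ∂F/∂y:
  ∂F/∂x = 3x^2y,
  ∂F/∂y = x^3.

Since d/dx[F] = ∂F/∂x + (∂F/∂y)·y' = 0, solve for y':
  (∂F/∂y)·y' = -∂F/∂x
  dy/dx = -(∂F/∂x)/(∂F/∂y) = -(3x^2y)/(x^3) = -3y/x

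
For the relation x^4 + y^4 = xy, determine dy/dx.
Apply d/dx to both sides, remembering that y depends on x. Each occurrence of y therefore brings in a y' = dy/dx via the chain rule.

With F(x, y) equal to the left-hand side minus the right, differentiate F term by term:
  d/dx[x^4] = 4x^3
  d/dx[-xy] = -x·y' - y
  d/dx[y^4] = 4y^3·y'
Adding these up, d/dx[F] = 0 becomes
  (4x^3 - y) + (-x + 4y^3)·y' = 0,
so isolating y',
  dy/dx = -(4x^3 - y)/(-x + 4y^3) = (4x^3 - y)/(x - 4y^3)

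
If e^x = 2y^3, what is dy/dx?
Differentiate the relation implicitly: treat y = y(x) and apply the chain rule, so every y-derivative picks up a y' = dy/dx factor.

With everything moved to the left-hand side, differentiate term by term:
  d/dx[-2y^3] = -6y^2·y'
  d/dx[e^(x)] = e^(x)

Separating the contributions that come from x directly and those that come through y:
  without y':      e^(x)
  multiplying y':  -6y^2

so (e^(x)) + (-6y^2)·y' = 0, and therefore
  dy/dx = -(e^(x))/(-6y^2) = e^(x)/(6y^2)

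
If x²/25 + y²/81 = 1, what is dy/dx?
Differentiate the relation implicitly: treat y = y(x) and apply the chain rule, so every y-derivative picks up a y' = dy/dx factor.

With everything moved to the left-hand side, differentiate term by term:
  d/dx[x^2/25] = 2x/25
  d/dx[y^2/81] = 2y·y'/81
  d/dx[-1] = 0

Separating the contributions that come from x directly and those that come through y:
  without y':      2x/25
  multiplying y':  2y/81

so (2x/25) + (2y/81)·y' = 0, and therefore
  dy/dx = -(2x/25)/(2y/81) = -81x/(25y)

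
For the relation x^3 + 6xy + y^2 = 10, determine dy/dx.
Differentiate both sides with respect to x, treating y as y(x). By the chain rule, any term containing y contributes a factor of y' = dy/dx when we differentiate it.

Move every term to one side and write the relation as F(x, y) = 0. Term by term,
  d/dx[x^3] = 3x^2
  d/dx[6xy] = 6x·y' + 6y
  d/dx[y^2] = 2y·y'
  d/dx[-10] = 0

The pieces without y' make up ∂F/∂x and the coefficient of y' is ∂F/∂y:
  ∂F/∂x = 3x^2 + 6y,
  ∂F/∂y = 6x + 2y.

Since d/dx[F] = ∂F/∂x + (∂F/∂y)·y' = 0, solve for y':
  (∂F/∂y)·y' = -∂F/∂x
  dy/dx = -(∂F/∂x)/(∂F/∂y) = -(3x^2 + 6y)/(6x + 2y) = 3(-x^2 - 2y)/(2(3x + y))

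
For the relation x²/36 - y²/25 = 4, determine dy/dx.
Differentiate the relation implicitly: treat y = y(x) and apply the chain rule, so every y-derivative picks up a y' = dy/dx factor.

With everything moved to the left-hand side, differentiate term by term:
  d/dx[x^2/36] = x/18
  d/dx[-y^2/25] = -2y·y'/25
  d/dx[-4] = 0

Separating the contributions that come from x directly and those that come through y:
  without y':      x/18
  multiplying y':  -2y/25

so (x/18) + (-2y/25)·y' = 0, and therefore
  dy/dx = -(x/18)/(-2y/25) = 25x/(36y)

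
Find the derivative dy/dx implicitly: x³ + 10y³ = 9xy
Take d/dx of both sides. Since y is implicitly a function of x, the chain rule attaches a y' = dy/dx factor whenever we differentiate through y.

Set F(x, y) = (left side) − (right side), so the curve is F = 0. Differentiating each term of F:
  d/dx[x^3] = 3x^2
  d/dx[-9xy] = -9x·y' - 9y
  d/dx[10y^3] = 30y^2·y'

Collecting, the y'-free part is the partial derivative in x and the y' coefficient is the partial derivative in y:
  ∂F/∂x = 3x^2 - 9y
  ∂F/∂y = -9x + 30y^2

so d/dx[F(x, y(x))] = ∂F/∂x + (∂F/∂y)·y' = 0. Rearranging,
  dy/dx = -(∂F/∂x)/(∂F/∂y) = -(3x^2 - 9y)/(-9x + 30y^2) = (x^2 - 3y)/(3x - 10y^2)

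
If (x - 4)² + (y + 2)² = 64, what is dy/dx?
Apply d/dx to both sides, remembering that y depends on x. Each occurrence of y therefore brings in a y' = dy/dx via the chain rule.

With F(x, y) equal to the left-hand side minus the right, differentiate F term by term:
  d/dx[(x - 4)^2] = 2x - 8
  d/dx[(y + 2)^2] = 2·y'(y + 2)
  d/dx[-64] = 0
Adding these up, d/dx[F] = 0 becomes
  (2x - 8) + (2y + 4)·y' = 0,
so isolating y',
  dy/dx = -(2x - 8)/(2y + 4) = (4 - x)/(y + 2)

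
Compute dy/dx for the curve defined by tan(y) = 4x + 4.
Take d/dx of both sides. Since y is implicitly a function of x, the chain rule attaches a y' = dy/dx factor whenever we differentiate through y.

Set F(x, y) = (left side) − (right side), so the curve is F = 0. Differentiating each term of F:
  d/dx[-4x] = -4
  d/dx[tan(y)] = y'(tan(y)^2 + 1)
  d/dx[-4] = 0

Collecting, the y'-free part is the partial derivative in x and the y' coefficient is the partial derivative in y:
  ∂F/∂x = -4
  ∂F/∂y = tan(y)^2 + 1

so d/dx[F(x, y(x))] = ∂F/∂x + (∂F/∂y)·y' = 0. Rearranging,
  dy/dx = -(∂F/∂x)/(∂F/∂y) = -(-4)/(tan(y)^2 + 1) = 4cos(y)^2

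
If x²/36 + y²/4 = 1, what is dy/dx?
Take d/dx of both sides. Since y is implicitly a function of x, the chain rule attaches a y' = dy/dx factor whenever we differentiate through y.

Set F(x, y) = (left side) − (right side), so the curve is F = 0. Differentiating each term of F:
  d/dx[x^2/36] = x/18
  d/dx[y^2/4] = y·y'/2
  d/dx[-1] = 0

Collecting, the y'-free part is the partial derivative in x and the y' coefficient is the partial derivative in y:
  ∂F/∂x = x/18
  ∂F/∂y = y/2

so d/dx[F(x, y(x))] = ∂F/∂x + (∂F/∂y)·y' = 0. Rearranging,
  dy/dx = -(∂F/∂x)/(∂F/∂y) = -(x/18)/(y/2) = -x/(9y)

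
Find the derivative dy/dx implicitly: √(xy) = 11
Take d/dx of both sides. Since y is implicitly a function of x, the chain rule attaches a y' = dy/dx factor whenever we differentiate through y.

Set F(x, y) = (left side) − (right side), so the curve is F = 0. Differentiating each term of F:
  d/dx[√(xy)] = √(xy)(x·y'/2 + y/2)/(xy)
  d/dx[-11] = 0

Collecting, the y'-free part is the partial derivative in x and the y' coefficient is the partial derivative in y:
  ∂F/∂x = √(xy)/(2x)
  ∂F/∂y = √(xy)/(2y)

so d/dx[F(x, y(x))] = ∂F/∂x + (∂F/∂y)·y' = 0. Rearranging,
  dy/dx = -(∂F/∂x)/(∂F/∂y) = -(√(xy)/(2x))/(√(xy)/(2y)) = -y/x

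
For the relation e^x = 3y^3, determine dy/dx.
Differentiate the relation implicitly: treat y = y(x) and apply the chain rule, so every y-derivative picks up a y' = dy/dx factor.

With everything moved to the left-hand side, differentiate term by term:
  d/dx[-3y^3] = -9y^2·y'
  d/dx[e^(x)] = e^(x)

Separating the contributions that come from x directly and those that come through y:
  without y':      e^(x)
  multiplying y':  -9y^2

so (e^(x)) + (-9y^2)·y' = 0, and therefore
  dy/dx = -(e^(x))/(-9y^2) = e^(x)/(9y^2)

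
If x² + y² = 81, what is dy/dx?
Differentiate the relation implicitly: treat y = y(x) and apply the chain rule, so every y-derivative picks up a y' = dy/dx factor.

With everything moved to the left-hand side, differentiate term by term:
  d/dx[x^2] = 2x
  d/dx[y^2] = 2y·y'
  d/dx[-81] = 0

Separating the contributions that come from x directly and those that come through y:
  without y':      2x
  multiplying y':  2y

so (2x) + (2y)·y' = 0, and therefore
  dy/dx = -(2x)/(2y) = -x/y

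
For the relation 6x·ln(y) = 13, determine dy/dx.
Differentiate both sides with respect to x, treating y as y(x). By the chain rule, any term containing y contributes a factor of y' = dy/dx when we differentiate it.

Move every term to one side and write the relation as F(x, y) = 0. Term by term,
  d/dx[6x·ln(y)] = 6x·y'/y + 6ln(y)
  d/dx[-13] = 0

The pieces without y' make up ∂F/∂x and the coefficient of y' is ∂F/∂y:
  ∂F/∂x = 6ln(y),
  ∂F/∂y = 6x/y.

Since d/dx[F] = ∂F/∂x + (∂F/∂y)·y' = 0, solve for y':
  (∂F/∂y)·y' = -∂F/∂x
  dy/dx = -(∂F/∂x)/(∂F/∂y) = -(6ln(y))/(6x/y) = -y·ln(y)/x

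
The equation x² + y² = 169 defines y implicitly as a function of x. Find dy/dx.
Differentiate the relation implicitly: treat y = y(x) and apply the chain rule, so every y-derivative picks up a y' = dy/dx factor.

With everything moved to the left-hand side, differentiate term by term:
  d/dx[x^2] = 2x
  d/dx[y^2] = 2y·y'
  d/dx[-169] = 0

Separating the contributions that come from x directly and those that come through y:
  without y':      2x
  multiplying y':  2y

so (2x) + (2y)·y' = 0, and therefore
  dy/dx = -(2x)/(2y) = -x/y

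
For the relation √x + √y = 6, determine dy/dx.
Differentiate both sides with respect to x, treating y as y(x). By the chain rule, any term containing y contributes a factor of y' = dy/dx when we differentiate it.

Move every term to one side and write the relation as F(x, y) = 0. Term by term,
  d/dx[√(x)] = 1/(2√(x))
  d/dx[√(y)] = y'/(2√(y))
  d/dx[-6] = 0

The pieces without y' make up ∂F/∂x and the coefficient of y' is ∂F/∂y:
  ∂F/∂x = 1/(2√(x)),
  ∂F/∂y = 1/(2√(y)).

Since d/dx[F] = ∂F/∂x + (∂F/∂y)·y' = 0, solve for y':
  (∂F/∂y)·y' = -∂F/∂x
  dy/dx = -(∂F/∂x)/(∂F/∂y) = -(1/(2√(x)))/(1/(2√(y))) = -√(y)/√(x)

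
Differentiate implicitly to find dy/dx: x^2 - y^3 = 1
Apply d/dx to both sides, remembering that y depends on x. Each occurrence of y therefore brings in a y' = dy/dx via the chain rule.

With F(x, y) equal to the left-hand side minus the right, differentiate F term by term:
  d/dx[x^2] = 2x
  d/dx[-y^3] = -3y^2·y'
  d/dx[-1] = 0
Adding these up, d/dx[F] = 0 becomes
  (2x) + (-3y^2)·y' = 0,
so isolating y',
  dy/dx = -(2x)/(-3y^2) = 2x/(3y^2)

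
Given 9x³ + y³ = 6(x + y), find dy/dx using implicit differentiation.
Apply d/dx to both sides, remembering that y depends on x. Each occurrence of y therefore brings in a y' = dy/dx via the chain rule.

With F(x, y) equal to the left-hand side minus the right, differentiate F term by term:
  d/dx[9x^3] = 27x^2
  d/dx[-6x] = -6
  d/dx[y^3] = 3y^2·y'
  d/dx[-6y] = -6·y'
Adding these up, d/dx[F] = 0 becomes
  (27x^2 - 6) + (3y^2 - 6)·y' = 0,
so isolating y',
  dy/dx = -(27x^2 - 6)/(3y^2 - 6) = (2 - 9x^2)/(y^2 - 2)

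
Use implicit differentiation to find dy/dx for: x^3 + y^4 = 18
Differentiate both sides with respect to x, treating y as y(x). By the chain rule, any term containing y contributes a factor of y' = dy/dx when we differentiate it.

Move every term to one side and write the relation as F(x, y) = 0. Term by term,
  d/dx[x^3] = 3x^2
  d/dx[y^4] = 4y^3·y'
  d/dx[-18] = 0

The pieces without y' make up ∂F/∂x and the coefficient of y' is ∂F/∂y:
  ∂F/∂x = 3x^2,
  ∂F/∂y = 4y^3.

Since d/dx[F] = ∂F/∂x + (∂F/∂y)·y' = 0, solve for y':
  (∂F/∂y)·y' = -∂F/∂x
  dy/dx = -(∂F/∂x)/(∂F/∂y) = -(3x^2)/(4y^3) = -3x^2/(4y^3)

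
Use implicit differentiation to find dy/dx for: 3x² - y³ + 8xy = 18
Take d/dx of both sides. Since y is implicitly a function of x, the chain rule attaches a y' = dy/dx factor whenever we differentiate through y.

Set F(x, y) = (left side) − (right side), so the curve is F = 0. Differentiating each term of F:
  d/dx[3x^2] = 6x
  d/dx[8xy] = 8x·y' + 8y
  d/dx[-y^3] = -3y^2·y'
  d/dx[-18] = 0

Collecting, the y'-free part is the partial derivative in x and the y' coefficient is the partial derivative in y:
  ∂F/∂x = 6x + 8y
  ∂F/∂y = 8x - 3y^2

so d/dx[F(x, y(x))] = ∂F/∂x + (∂F/∂y)·y' = 0. Rearranging,
  dy/dx = -(∂F/∂x)/(∂F/∂y) = -(6x + 8y)/(8x - 3y^2) = 2(-3x - 4y)/(8x - 3y^2)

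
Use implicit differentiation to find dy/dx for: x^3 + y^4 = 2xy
Apply d/dx to both sides, remembering that y depends on x. Each occurrence of y therefore brings in a y' = dy/dx via the chain rule.

With F(x, y) equal to the left-hand side minus the right, differentiate F term by term:
  d/dx[x^3] = 3x^2
  d/dx[-2xy] = -2x·y' - 2y
  d/dx[y^4] = 4y^3·y'
Adding these up, d/dx[F] = 0 becomes
  (3x^2 - 2y) + (-2x + 4y^3)·y' = 0,
so isolating y',
  dy/dx = -(3x^2 - 2y)/(-2x + 4y^3) = (3x^2/2 - y)/(x - 2y^3)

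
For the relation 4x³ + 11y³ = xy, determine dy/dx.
Apply d/dx to both sides, remembering that y depends on x. Each occurrence of y therefore brings in a y' = dy/dx via the chain rule.

With F(x, y) equal to the left-hand side minus the right, differentiate F term by term:
  d/dx[4x^3] = 12x^2
  d/dx[-xy] = -x·y' - y
  d/dx[11y^3] = 33y^2·y'
Adding these up, d/dx[F] = 0 becomes
  (12x^2 - y) + (-x + 33y^2)·y' = 0,
so isolating y',
  dy/dx = -(12x^2 - y)/(-x + 33y^2) = (12x^2 - y)/(x - 33y^2)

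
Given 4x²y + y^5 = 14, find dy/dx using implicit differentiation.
Differentiate both sides with respect to x, treating y as y(x). By the chain rule, any term containing y contributes a factor of y' = dy/dx when we differentiate it.

Move every term to one side and write the relation as F(x, y) = 0. Term by term,
  d/dx[4x^2y] = 4x^2·y' + 8xy
  d/dx[y^5] = 5y^4·y'
  d/dx[-14] = 0

The pieces without y' make up ∂F/∂x and the coefficient of y' is ∂F/∂y:
  ∂F/∂x = 8xy,
  ∂F/∂y = 4x^2 + 5y^4.

Since d/dx[F] = ∂F/∂x + (∂F/∂y)·y' = 0, solve for y':
  (∂F/∂y)·y' = -∂F/∂x
  dy/dx = -(∂F/∂x)/(∂F/∂y) = -(8xy)/(4x^2 + 5y^4) = -8xy/(4x^2 + 5y^4)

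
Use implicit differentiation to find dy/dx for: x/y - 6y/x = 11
Apply d/dx to both sides, remembering that y depends on x. Each occurrence of y therefore brings in a y' = dy/dx via the chain rule.

With F(x, y) equal to the left-hand side minus the right, differentiate F term by term:
  d/dx[x/y] = -x·y'/y^2 + 1/y
  d/dx[-6y/x] = -6·y'/x + 6y/x^2
  d/dx[-11] = 0
Adding these up, d/dx[F] = 0 becomes
  (1/y + 6y/x^2) + (-x/y^2 - 6/x)·y' = 0,
so isolating y',
  dy/dx = -(1/y + 6y/x^2)/(-x/y^2 - 6/x)
        = -((x^2 + 6y^2)/(x^2y))/(-(x^2 + 6y^2)/(xy^2)) = y/x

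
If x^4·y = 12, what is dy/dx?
Take d/dx of both sides. Since y is implicitly a function of x, the chain rule attaches a y' = dy/dx factor whenever we differentiate through y.

Set F(x, y) = (left side) − (right side), so the curve is F = 0. Differentiating each term of F:
  d/dx[x^4y] = x^4·y' + 4x^3y
  d/dx[-12] = 0

Collecting, the y'-free part is the partial derivative in x and the y' coefficient is the partial derivative in y:
  ∂F/∂x = 4x^3y
  ∂F/∂y = x^4

so d/dx[F(x, y(x))] = ∂F/∂x + (∂F/∂y)·y' = 0. Rearranging,
  dy/dx = -(∂F/∂x)/(∂F/∂y) = -(4x^3y)/(x^4) = -4y/x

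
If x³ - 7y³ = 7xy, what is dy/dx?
Apply d/dx to both sides, remembering that y depends on x. Each occurrence of y therefore brings in a y' = dy/dx via the chain rule.

With F(x, y) equal to the left-hand side minus the right, differentiate F term by term:
  d/dx[x^3] = 3x^2
  d/dx[-7xy] = -7x·y' - 7y
  d/dx[-7y^3] = -21y^2·y'
Adding these up, d/dx[F] = 0 becomes
  (3x^2 - 7y) + (-7x - 21y^2)·y' = 0,
so isolating y',
  dy/dx = -(3x^2 - 7y)/(-7x - 21y^2) = (3x^2/7 - y)/(x + 3y^2)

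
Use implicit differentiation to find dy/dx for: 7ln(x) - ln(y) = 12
Apply d/dx to both sides, remembering that y depends on x. Each occurrence of y therefore brings in a y' = dy/dx via the chain rule.

With F(x, y) equal to the left-hand side minus the right, differentiate F term by term:
  d/dx[7ln(x)] = 7/x
  d/dx[-ln(y)] = -y'/y
  d/dx[-12] = 0
Adding these up, d/dx[F] = 0 becomes
  (7/x) + (-1/y)·y' = 0,
so isolating y',
  dy/dx = -(7/x)/(-1/y) = 7y/x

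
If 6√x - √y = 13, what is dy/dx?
Take d/dx of both sides. Since y is implicitly a function of x, the chain rule attaches a y' = dy/dx factor whenever we differentiate through y.

Set F(x, y) = (left side) − (right side), so the curve is F = 0. Differentiating each term of F:
  d/dx[6√(x)] = 3/√(x)
  d/dx[-√(y)] = -y'/(2√(y))
  d/dx[-13] = 0

Collecting, the y'-free part is the partial derivative in x and the y' coefficient is the partial derivative in y:
  ∂F/∂x = 3/√(x)
  ∂F/∂y = -1/(2√(y))

so d/dx[F(x, y(x))] = ∂F/∂x + (∂F/∂y)·y' = 0. Rearranging,
  dy/dx = -(∂F/∂x)/(∂F/∂y) = -(3/√(x))/(-1/(2√(y))) = 6√(y)/√(x)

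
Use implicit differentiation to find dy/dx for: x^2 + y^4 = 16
Apply d/dx to both sides, remembering that y depends on x. Each occurrence of y therefore brings in a y' = dy/dx via the chain rule.

With F(x, y) equal to the left-hand side minus the right, differentiate F term by term:
  d/dx[x^2] = 2x
  d/dx[y^4] = 4y^3·y'
  d/dx[-16] = 0
Adding these up, d/dx[F] = 0 becomes
  (2x) + (4y^3)·y' = 0,
so isolating y',
  dy/dx = -(2x)/(4y^3) = -x/(2y^3)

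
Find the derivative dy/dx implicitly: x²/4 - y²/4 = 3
Take d/dx of both sides. Since y is implicitly a function of x, the chain rule attaches a y' = dy/dx factor whenever we differentiate through y.

Set F(x, y) = (left side) − (right side), so the curve is F = 0. Differentiating each term of F:
  d/dx[x^2/4] = x/2
  d/dx[-y^2/4] = -y·y'/2
  d/dx[-3] = 0

Collecting, the y'-free part is the partial derivative in x and the y' coefficient is the partial derivative in y:
  ∂F/∂x = x/2
  ∂F/∂y = -y/2

so d/dx[F(x, y(x))] = ∂F/∂x + (∂F/∂y)·y' = 0. Rearranging,
  dy/dx = -(∂F/∂x)/(∂F/∂y) = -(x/2)/(-y/2) = x/y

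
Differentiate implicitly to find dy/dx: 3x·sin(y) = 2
Differentiate both sides with respect to x, treating y as y(x). By the chain rule, any term containing y contributes a factor of y' = dy/dx when we differentiate it.

Move every term to one side and write the relation as F(x, y) = 0. Term by term,
  d/dx[3x·sin(y)] = 3x·y'·cos(y) + 3sin(y)
  d/dx[-2] = 0

The pieces without y' make up ∂F/∂x and the coefficient of y' is ∂F/∂y:
  ∂F/∂x = 3sin(y),
  ∂F/∂y = 3x·cos(y).

Since d/dx[F] = ∂F/∂x + (∂F/∂y)·y' = 0, solve for y':
  (∂F/∂y)·y' = -∂F/∂x
  dy/dx = -(∂F/∂x)/(∂F/∂y) = -(3sin(y))/(3x·cos(y)) = -tan(y)/x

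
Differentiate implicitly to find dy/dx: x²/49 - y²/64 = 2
Apply d/dx to both sides, remembering that y depends on x. Each occurrence of y therefore brings in a y' = dy/dx via the chain rule.

With F(x, y) equal to the left-hand side minus the right, differentiate F term by term:
  d/dx[x^2/49] = 2x/49
  d/dx[-y^2/64] = -y·y'/32
  d/dx[-2] = 0
Adding these up, d/dx[F] = 0 becomes
  (2x/49) + (-y/32)·y' = 0,
so isolating y',
  dy/dx = -(2x/49)/(-y/32) = 64x/(49y)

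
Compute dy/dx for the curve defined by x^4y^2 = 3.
Take d/dx of both sides. Since y is implicitly a function of x, the chain rule attaches a y' = dy/dx factor whenever we differentiate through y.

Set F(x, y) = (left side) − (right side), so the curve is F = 0. Differentiating each term of F:
  d/dx[x^4y^2] = 2x^4y·y' + 4x^3y^2
  d/dx[-3] = 0

Collecting, the y'-free part is the partial derivative in x and the y' coefficient is the partial derivative in y:
  ∂F/∂x = 4x^3y^2
  ∂F/∂y = 2x^4y

so d/dx[F(x, y(x))] = ∂F/∂x + (∂F/∂y)·y' = 0. Rearranging,
  dy/dx = -(∂F/∂x)/(∂F/∂y) = -(4x^3y^2)/(2x^4y) = -2y/x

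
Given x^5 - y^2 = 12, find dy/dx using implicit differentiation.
Apply d/dx to both sides, remembering that y depends on x. Each occurrence of y therefore brings in a y' = dy/dx via the chain rule.

With F(x, y) equal to the left-hand side minus the right, differentiate F term by term:
  d/dx[x^5] = 5x^4
  d/dx[-y^2] = -2y·y'
  d/dx[-12] = 0
Adding these up, d/dx[F] = 0 becomes
  (5x^4) + (-2y)·y' = 0,
so isolating y',
  dy/dx = -(5x^4)/(-2y) = 5x^4/(2y)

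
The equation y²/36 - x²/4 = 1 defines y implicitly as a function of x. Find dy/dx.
Differentiate the relation implicitly: treat y = y(x) and apply the chain rule, so every y-derivative picks up a y' = dy/dx factor.

With everything moved to the left-hand side, differentiate term by term:
  d/dx[-x^2/4] = -x/2
  d/dx[y^2/36] = y·y'/18
  d/dx[-1] = 0

Separating the contributions that come from x directly and those that come through y:
  without y':      -x/2
  multiplying y':  y/18

so (-x/2) + (y/18)·y' = 0, and therefore
  dy/dx = -(-x/2)/(y/18) = 9x/y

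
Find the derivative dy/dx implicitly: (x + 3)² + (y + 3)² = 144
Take d/dx of both sides. Since y is implicitly a function of x, the chain rule attaches a y' = dy/dx factor whenever we differentiate through y.

Set F(x, y) = (left side) − (right side), so the curve is F = 0. Differentiating each term of F:
  d/dx[(x + 3)^2] = 2x + 6
  d/dx[(y + 3)^2] = 2·y'(y + 3)
  d/dx[-144] = 0

Collecting, the y'-free part is the partial derivative in x and the y' coefficient is the partial derivative in y:
  ∂F/∂x = 2x + 6
  ∂F/∂y = 2y + 6

so d/dx[F(x, y(x))] = ∂F/∂x + (∂F/∂y)·y' = 0. Rearranging,
  dy/dx = -(∂F/∂x)/(∂F/∂y) = -(2x + 6)/(2y + 6) = (-x - 3)/(y + 3)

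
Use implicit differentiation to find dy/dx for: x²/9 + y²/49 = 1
Differentiate the relation implicitly: treat y = y(x) and apply the chain rule, so every y-derivative picks up a y' = dy/dx factor.

With everything moved to the left-hand side, differentiate term by term:
  d/dx[x^2/9] = 2x/9
  d/dx[y^2/49] = 2y·y'/49
  d/dx[-1] = 0

Separating the contributions that come from x directly and those that come through y:
  without y':      2x/9
  multiplying y':  2y/49

so (2x/9) + (2y/49)·y' = 0, and therefore
  dy/dx = -(2x/9)/(2y/49) = -49x/(9y)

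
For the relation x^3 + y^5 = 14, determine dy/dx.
Apply d/dx to both sides, remembering that y depends on x. Each occurrence of y therefore brings in a y' = dy/dx via the chain rule.

With F(x, y) equal to the left-hand side minus the right, differentiate F term by term:
  d/dx[x^3] = 3x^2
  d/dx[y^5] = 5y^4·y'
  d/dx[-14] = 0
Adding these up, d/dx[F] = 0 becomes
  (3x^2) + (5y^4)·y' = 0,
so isolating y',
  dy/dx = -(3x^2)/(5y^4) = -3x^2/(5y^4)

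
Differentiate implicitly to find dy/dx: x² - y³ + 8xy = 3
Apply d/dx to both sides, remembering that y depends on x. Each occurrence of y therefore brings in a y' = dy/dx via the chain rule.

With F(x, y) equal to the left-hand side minus the right, differentiate F term by term:
  d/dx[x^2] = 2x
  d/dx[8xy] = 8x·y' + 8y
  d/dx[-y^3] = -3y^2·y'
  d/dx[-3] = 0
Adding these up, d/dx[F] = 0 becomes
  (2x + 8y) + (8x - 3y^2)·y' = 0,
so isolating y',
  dy/dx = -(2x + 8y)/(8x - 3y^2) = 2(-x - 4y)/(8x - 3y^2)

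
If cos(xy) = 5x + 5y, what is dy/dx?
Differentiate the relation implicitly: treat y = y(x) and apply the chain rule, so every y-derivative picks up a y' = dy/dx factor.

With everything moved to the left-hand side, differentiate term by term:
  d/dx[-5x] = -5
  d/dx[-5y] = -5·y'
  d/dx[cos(xy)] = -(x·y' + y)·sin(xy)

Separating the contributions that come from x directly and those that come through y:
  without y':      -y·sin(xy) - 5
  multiplying y':  -x·sin(xy) - 5

so (-y·sin(xy) - 5) + (-x·sin(xy) - 5)·y' = 0, and therefore
  dy/dx = -(-y·sin(xy) - 5)/(-x·sin(xy) - 5) = -(y·sin(xy) + 5)/(x·sin(xy) + 5)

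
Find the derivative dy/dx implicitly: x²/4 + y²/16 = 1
Take d/dx of both sides. Since y is implicitly a function of x, the chain rule attaches a y' = dy/dx factor whenever we differentiate through y.

Set F(x, y) = (left side) − (right side), so the curve is F = 0. Differentiating each term of F:
  d/dx[x^2/4] = x/2
  d/dx[y^2/16] = y·y'/8
  d/dx[-1] = 0

Collecting, the y'-free part is the partial derivative in x and the y' coefficient is the partial derivative in y:
  ∂F/∂x = x/2
  ∂F/∂y = y/8

so d/dx[F(x, y(x))] = ∂F/∂x + (∂F/∂y)·y' = 0. Rearranging,
  dy/dx = -(∂F/∂x)/(∂F/∂y) = -(x/2)/(y/8) = -4x/y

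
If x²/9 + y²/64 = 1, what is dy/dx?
Apply d/dx to both sides, remembering that y depends on x. Each occurrence of y therefore brings in a y' = dy/dx via the chain rule.

With F(x, y) equal to the left-hand side minus the right, differentiate F term by term:
  d/dx[x^2/9] = 2x/9
  d/dx[y^2/64] = y·y'/32
  d/dx[-1] = 0
Adding these up, d/dx[F] = 0 becomes
  (2x/9) + (y/32)·y' = 0,
so isolating y',
  dy/dx = -(2x/9)/(y/32) = -64x/(9y)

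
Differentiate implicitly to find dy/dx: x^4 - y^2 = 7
Apply d/dx to both sides, remembering that y depends on x. Each occurrence of y therefore brings in a y' = dy/dx via the chain rule.

With F(x, y) equal to the left-hand side minus the right, differentiate F term by term:
  d/dx[x^4] = 4x^3
  d/dx[-y^2] = -2y·y'
  d/dx[-7] = 0
Adding these up, d/dx[F] = 0 becomes
  (4x^3) + (-2y)·y' = 0,
so isolating y',
  dy/dx = -(4x^3)/(-2y) = 2x^3/y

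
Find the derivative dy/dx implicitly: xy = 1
Differentiate both sides with respect to x, treating y as y(x). By the chain rule, any term containing y contributes a factor of y' = dy/dx when we differentiate it.

Move every term to one side and write the relation as F(x, y) = 0. Term by term,
  d/dx[xy] = x·y' + y
  d/dx[-1] = 0

The pieces without y' make up ∂F/∂x and the coefficient of y' is ∂F/∂y:
  ∂F/∂x = y,
  ∂F/∂y = x.

Since d/dx[F] = ∂F/∂x + (∂F/∂y)·y' = 0, solve for y':
  (∂F/∂y)·y' = -∂F/∂x
  dy/dx = -(∂F/∂x)/(∂F/∂y) = -(y)/(x) = -y/x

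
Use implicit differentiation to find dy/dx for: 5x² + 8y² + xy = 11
Differentiate the relation implicitly: treat y = y(x) and apply the chain rule, so every y-derivative picks up a y' = dy/dx factor.

With everything moved to the left-hand side, differentiate term by term:
  d/dx[5x^2] = 10x
  d/dx[xy] = x·y' + y
  d/dx[8y^2] = 16y·y'
  d/dx[-11] = 0

Separating the contributions that come from x directly and those that come through y:
  without y':      10x + y
  multiplying y':  x + 16y

so (10x + y) + (x + 16y)·y' = 0, and therefore
  dy/dx = -(10x + y)/(x + 16y) = (-10x - y)/(x + 16y)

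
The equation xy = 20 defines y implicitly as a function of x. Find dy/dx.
Differentiate the relation implicitly: treat y = y(x) and apply the chain rule, so every y-derivative picks up a y' = dy/dx factor.

With everything moved to the left-hand side, differentiate term by term:
  d/dx[xy] = x·y' + y
  d/dx[-20] = 0

Separating the contributions that come from x directly and those that come through y:
  without y':      y
  multiplying y':  x

so (y) + (x)·y' = 0, and therefore
  dy/dx = -(y)/(x) = -y/x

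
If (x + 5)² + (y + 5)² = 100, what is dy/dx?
Take d/dx of both sides. Since y is implicitly a function of x, the chain rule attaches a y' = dy/dx factor whenever we differentiate through y.

Set F(x, y) = (left side) − (right side), so the curve is F = 0. Differentiating each term of F:
  d/dx[(x + 5)^2] = 2x + 10
  d/dx[(y + 5)^2] = 2·y'(y + 5)
  d/dx[-100] = 0

Collecting, the y'-free part is the partial derivative in x and the y' coefficient is the partial derivative in y:
  ∂F/∂x = 2x + 10
  ∂F/∂y = 2y + 10

so d/dx[F(x, y(x))] = ∂F/∂x + (∂F/∂y)·y' = 0. Rearranging,
  dy/dx = -(∂F/∂x)/(∂F/∂y) = -(2x + 10)/(2y + 10) = (-x - 5)/(y + 5)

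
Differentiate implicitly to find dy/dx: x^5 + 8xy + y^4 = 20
Differentiate the relation implicitly: treat y = y(x) and apply the chain rule, so every y-derivative picks up a y' = dy/dx factor.

With everything moved to the left-hand side, differentiate term by term:
  d/dx[x^5] = 5x^4
  d/dx[8xy] = 8x·y' + 8y
  d/dx[y^4] = 4y^3·y'
  d/dx[-20] = 0

Separating the contributions that come from x directly and those that come through y:
  without y':      5x^4 + 8y
  multiplying y':  8x + 4y^3

so (5x^4 + 8y) + (8x + 4y^3)·y' = 0, and therefore
  dy/dx = -(5x^4 + 8y)/(8x + 4y^3) = (-5x^4 - 8y)/(4(2x + y^3))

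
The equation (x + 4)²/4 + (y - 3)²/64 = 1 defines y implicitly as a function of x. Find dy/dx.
Take d/dx of both sides. Since y is implicitly a function of x, the chain rule attaches a y' = dy/dx factor whenever we differentiate through y.

Set F(x, y) = (left side) − (right side), so the curve is F = 0. Differentiating each term of F:
  d/dx[(x + 4)^2/4] = x/2 + 2
  d/dx[(y - 3)^2/64] = y'(y - 3)/32
  d/dx[-1] = 0

Collecting, the y'-free part is the partial derivative in x and the y' coefficient is the partial derivative in y:
  ∂F/∂x = x/2 + 2
  ∂F/∂y = y/32 - 3/32

so d/dx[F(x, y(x))] = ∂F/∂x + (∂F/∂y)·y' = 0. Rearranging,
  dy/dx = -(∂F/∂x)/(∂F/∂y) = -(x/2 + 2)/(y/32 - 3/32)
        = -((x + 4)/2)/((y - 3)/32) = 16(-x - 4)/(y - 3)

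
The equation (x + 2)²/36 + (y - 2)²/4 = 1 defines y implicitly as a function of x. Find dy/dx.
Differentiate both sides with respect to x, treating y as y(x). By the chain rule, any term containing y contributes a factor of y' = dy/dx when we differentiate it.

Move every term to one side and write the relation as F(x, y) = 0. Term by term,
  d/dx[(x + 2)^2/36] = x/18 + 1/9
  d/dx[(y - 2)^2/4] = y'(y - 2)/2
  d/dx[-1] = 0

The pieces without y' make up ∂F/∂x and the coefficient of y' is ∂F/∂y:
  ∂F/∂x = x/18 + 1/9,
  ∂F/∂y = y/2 - 1.

Since d/dx[F] = ∂F/∂x + (∂F/∂y)·y' = 0, solve for y':
  (∂F/∂y)·y' = -∂F/∂x
  dy/dx = -(∂F/∂x)/(∂F/∂y) = -(x/18 + 1/9)/(y/2 - 1)
        = -((x + 2)/18)/((y - 2)/2) = (-x - 2)/(9(y - 2))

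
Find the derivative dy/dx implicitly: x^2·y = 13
Take d/dx of both sides. Since y is implicitly a function of x, the chain rule attaches a y' = dy/dx factor whenever we differentiate through y.

Set F(x, y) = (left side) − (right side), so the curve is F = 0. Differentiating each term of F:
  d/dx[x^2y] = x^2·y' + 2xy
  d/dx[-13] = 0

Collecting, the y'-free part is the partial derivative in x and the y' coefficient is the partial derivative in y:
  ∂F/∂x = 2xy
  ∂F/∂y = x^2

so d/dx[F(x, y(x))] = ∂F/∂x + (∂F/∂y)·y' = 0. Rearranging,
  dy/dx = -(∂F/∂x)/(∂F/∂y) = -(2xy)/(x^2) = -2y/x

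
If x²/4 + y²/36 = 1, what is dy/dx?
Differentiate the relation implicitly: treat y = y(x) and apply the chain rule, so every y-derivative picks up a y' = dy/dx factor.

With everything moved to the left-hand side, differentiate term by term:
  d/dx[x^2/4] = x/2
  d/dx[y^2/36] = y·y'/18
  d/dx[-1] = 0

Separating the contributions that come from x directly and those that come through y:
  without y':      x/2
  multiplying y':  y/18

so (x/2) + (y/18)·y' = 0, and therefore
  dy/dx = -(x/2)/(y/18) = -9x/y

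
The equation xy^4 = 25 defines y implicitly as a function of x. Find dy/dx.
Differentiate both sides with respect to x, treating y as y(x). By the chain rule, any term containing y contributes a factor of y' = dy/dx when we differentiate it.

Move every term to one side and write the relation as F(x, y) = 0. Term by term,
  d/dx[xy^4] = 4xy^3·y' + y^4
  d/dx[-25] = 0

The pieces without y' make up ∂F/∂x and the coefficient of y' is ∂F/∂y:
  ∂F/∂x = y^4,
  ∂F/∂y = 4xy^3.

Since d/dx[F] = ∂F/∂x + (∂F/∂y)·y' = 0, solve for y':
  (∂F/∂y)·y' = -∂F/∂x
  dy/dx = -(∂F/∂x)/(∂F/∂y) = -(y^4)/(4xy^3) = -y/(4x)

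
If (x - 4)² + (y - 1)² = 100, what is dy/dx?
Take d/dx of both sides. Since y is implicitly a function of x, the chain rule attaches a y' = dy/dx factor whenever we differentiate through y.

Set F(x, y) = (left side) − (right side), so the curve is F = 0. Differentiating each term of F:
  d/dx[(x - 4)^2] = 2x - 8
  d/dx[(y - 1)^2] = 2·y'(y - 1)
  d/dx[-100] = 0

Collecting, the y'-free part is the partial derivative in x and the y' coefficient is the partial derivative in y:
  ∂F/∂x = 2x - 8
  ∂F/∂y = 2y - 2

so d/dx[F(x, y(x))] = ∂F/∂x + (∂F/∂y)·y' = 0. Rearranging,
  dy/dx = -(∂F/∂x)/(∂F/∂y) = -(2x - 8)/(2y - 2) = (4 - x)/(y - 1)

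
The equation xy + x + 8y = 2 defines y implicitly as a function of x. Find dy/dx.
Differentiate both sides with respect to x, treating y as y(x). By the chain rule, any term containing y contributes a factor of y' = dy/dx when we differentiate it.

Move every term to one side and write the relation as F(x, y) = 0. Term by term,
  d/dx[xy] = x·y' + y
  d/dx[x] = 1
  d/dx[8y] = 8·y'
  d/dx[-2] = 0

The pieces without y' make up ∂F/∂x and the coefficient of y' is ∂F/∂y:
  ∂F/∂x = y + 1,
  ∂F/∂y = x + 8.

Since d/dx[F] = ∂F/∂x + (∂F/∂y)·y' = 0, solve for y':
  (∂F/∂y)·y' = -∂F/∂x
  dy/dx = -(∂F/∂x)/(∂F/∂y) = -(y + 1)/(x + 8) = (-y - 1)/(x + 8)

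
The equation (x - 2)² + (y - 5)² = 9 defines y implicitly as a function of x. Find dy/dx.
Differentiate both sides with respect to x, treating y as y(x). By the chain rule, any term containing y contributes a factor of y' = dy/dx when we differentiate it.

Move every term to one side and write the relation as F(x, y) = 0. Term by term,
  d/dx[(x - 2)^2] = 2x - 4
  d/dx[(y - 5)^2] = 2·y'(y - 5)
  d/dx[-9] = 0

The pieces without y' make up ∂F/∂x and the coefficient of y' is ∂F/∂y:
  ∂F/∂x = 2x - 4,
  ∂F/∂y = 2y - 10.

Since d/dx[F] = ∂F/∂x + (∂F/∂y)·y' = 0, solve for y':
  (∂F/∂y)·y' = -∂F/∂x
  dy/dx = -(∂F/∂x)/(∂F/∂y) = -(2x - 4)/(2y - 10) = (2 - x)/(y - 5)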